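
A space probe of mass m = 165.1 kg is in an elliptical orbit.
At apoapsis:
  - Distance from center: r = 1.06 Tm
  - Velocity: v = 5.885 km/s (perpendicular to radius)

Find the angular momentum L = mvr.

Convert to SI: r = 1.06 Tm = 1.06e+12 m; v = 5.885 km/s = 5885 m/s.
Since v is perpendicular to r, L = m · v · r.
L = 165.1 · 5885 · 1.06e+12 kg·m²/s ≈ 1.03e+18 kg·m²/s.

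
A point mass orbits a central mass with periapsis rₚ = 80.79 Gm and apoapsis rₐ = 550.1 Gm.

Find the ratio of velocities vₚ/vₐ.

Convert to SI: rₚ = 80.79 Gm = 8.079e+10 m; rₐ = 550.1 Gm = 5.501e+11 m.
Conservation of angular momentum gives rₚvₚ = rₐvₐ, so vₚ/vₐ = rₐ/rₚ.
vₚ/vₐ = 5.501e+11 / 8.079e+10 ≈ 6.809.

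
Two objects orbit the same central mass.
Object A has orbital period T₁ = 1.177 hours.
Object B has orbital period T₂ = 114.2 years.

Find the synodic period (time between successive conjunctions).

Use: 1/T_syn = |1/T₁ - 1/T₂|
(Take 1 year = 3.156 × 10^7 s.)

Convert to SI: T₁ = 1.177 hours = 4237.2 s; T₂ = 114.2 years = 3.60415e+09 s.
T_syn = |T₁ · T₂ / (T₁ − T₂)|.
T_syn = |4237.2 · 3.60415e+09 / (4237.2 − 3.60415e+09)| s ≈ 4237 s = 1.177 hours.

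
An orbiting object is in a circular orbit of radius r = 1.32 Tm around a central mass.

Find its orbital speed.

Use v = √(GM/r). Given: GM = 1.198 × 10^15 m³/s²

Convert to SI: r = 1.32 Tm = 1.32e+12 m.
For a circular orbit, gravity supplies the centripetal force, so v = √(GM / r).
v = √(1.198e+15 / 1.32e+12) m/s ≈ 30.13 m/s = 30.13 m/s.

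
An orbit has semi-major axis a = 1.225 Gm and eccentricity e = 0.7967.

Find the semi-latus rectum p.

Convert to SI: a = 1.225 Gm = 1.225e+09 m.
p = a (1 − e²).
p = 1.225e+09 · (1 − (0.7967)²) = 1.225e+09 · 0.365269 ≈ 4.475e+08 m = 447.5 Mm.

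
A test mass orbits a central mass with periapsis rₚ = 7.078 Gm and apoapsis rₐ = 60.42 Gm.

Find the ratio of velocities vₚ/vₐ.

Convert to SI: rₚ = 7.078 Gm = 7.078e+09 m; rₐ = 60.42 Gm = 6.042e+10 m.
Conservation of angular momentum gives rₚvₚ = rₐvₐ, so vₚ/vₐ = rₐ/rₚ.
vₚ/vₐ = 6.042e+10 / 7.078e+09 ≈ 8.536.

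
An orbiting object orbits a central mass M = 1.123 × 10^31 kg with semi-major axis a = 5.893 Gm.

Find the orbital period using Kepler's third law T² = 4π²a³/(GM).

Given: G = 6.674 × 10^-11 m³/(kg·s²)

Convert to SI: a = 5.893 Gm = 5.893e+09 m.
GM = G · M = 6.674e-11 · 1.123e+31 = 7.4949e+20 m³/s².
Kepler's third law: T = 2π √(a³ / GM).
Substituting a = 5.893e+09 m and GM = 7.4949e+20 m³/s²:
T = 2π √((5.893e+09)³ / 7.4949e+20) s
T ≈ 1.038e+05 s = 1.202 days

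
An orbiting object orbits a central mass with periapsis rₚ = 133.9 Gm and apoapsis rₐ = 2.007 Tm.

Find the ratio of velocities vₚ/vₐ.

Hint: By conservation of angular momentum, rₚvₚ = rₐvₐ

Convert to SI: rₚ = 133.9 Gm = 1.339e+11 m; rₐ = 2.007 Tm = 2.007e+12 m.
Conservation of angular momentum gives rₚvₚ = rₐvₐ, so vₚ/vₐ = rₐ/rₚ.
vₚ/vₐ = 2.007e+12 / 1.339e+11 ≈ 14.99.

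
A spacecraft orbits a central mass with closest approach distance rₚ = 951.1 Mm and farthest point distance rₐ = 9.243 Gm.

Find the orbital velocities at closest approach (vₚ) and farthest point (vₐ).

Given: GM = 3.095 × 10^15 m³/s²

Convert to SI: rₚ = 951.1 Mm = 9.511e+08 m; rₐ = 9.243 Gm = 9.243e+09 m.
Use the vis-viva equation v² = GM(2/r − 1/a) with a = (rₚ + rₐ)/2 = (9.511e+08 + 9.243e+09)/2 = 5.09705e+09 m.
vₚ = √(GM · (2/rₚ − 1/a)) = √(3.095e+15 · (2/9.511e+08 − 1/5.09705e+09)) m/s ≈ 2429 m/s = 2.429 km/s.
vₐ = √(GM · (2/rₐ − 1/a)) = √(3.095e+15 · (2/9.243e+09 − 1/5.09705e+09)) m/s ≈ 250 m/s = 250 m/s.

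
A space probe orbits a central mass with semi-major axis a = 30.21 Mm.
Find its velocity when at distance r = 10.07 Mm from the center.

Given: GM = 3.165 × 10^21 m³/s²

Convert to SI: a = 30.21 Mm = 3.021e+07 m; r = 10.07 Mm = 1.007e+07 m.
Vis-viva: v = √(GM · (2/r − 1/a)).
2/r − 1/a = 2/1.007e+07 − 1/3.021e+07 = 1.65508e-07 m⁻¹.
v = √(3.165e+21 · 1.65508e-07) m/s ≈ 2.289e+07 m/s = 2.289e+04 km/s.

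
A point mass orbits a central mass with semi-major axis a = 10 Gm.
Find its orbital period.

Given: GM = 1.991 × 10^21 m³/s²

Convert to SI: a = 10 Gm = 1e+10 m.
Kepler's third law: T = 2π √(a³ / GM).
Substituting a = 1e+10 m and GM = 1.991e+21 m³/s²:
T = 2π √((1e+10)³ / 1.991e+21) s
T ≈ 1.408e+05 s = 1.63 days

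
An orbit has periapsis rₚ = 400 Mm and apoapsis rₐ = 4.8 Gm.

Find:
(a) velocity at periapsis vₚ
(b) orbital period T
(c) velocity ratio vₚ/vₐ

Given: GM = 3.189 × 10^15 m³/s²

Convert to SI: rₚ = 400 Mm = 4e+08 m; rₐ = 4.8 Gm = 4.8e+09 m.
(a) With a = (rₚ + rₐ)/2 = 2.6e+09 m, vₚ = √(GM (2/rₚ − 1/a)) = √(3.189e+15 · (2/4e+08 − 1/2.6e+09)) m/s ≈ 3836 m/s
(b) With a = (rₚ + rₐ)/2 = 2.6e+09 m, T = 2π √(a³/GM) = 2π √((2.6e+09)³/3.189e+15) s ≈ 1.475e+07 s
(c) Conservation of angular momentum (rₚvₚ = rₐvₐ) gives vₚ/vₐ = rₐ/rₚ = 4.8e+09/4e+08 ≈ 12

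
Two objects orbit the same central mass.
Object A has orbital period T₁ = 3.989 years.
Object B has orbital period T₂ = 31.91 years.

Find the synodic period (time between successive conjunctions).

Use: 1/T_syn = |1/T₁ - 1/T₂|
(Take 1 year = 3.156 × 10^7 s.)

Convert to SI: T₁ = 3.989 years = 1.25893e+08 s; T₂ = 31.91 years = 1.00708e+09 s.
T_syn = |T₁ · T₂ / (T₁ − T₂)|.
T_syn = |1.25893e+08 · 1.00708e+09 / (1.25893e+08 − 1.00708e+09)| s ≈ 1.439e+08 s = 4.559 years.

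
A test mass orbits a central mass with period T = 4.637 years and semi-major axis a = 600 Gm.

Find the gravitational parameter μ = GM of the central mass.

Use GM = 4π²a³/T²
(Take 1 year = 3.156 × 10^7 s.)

Convert to SI: T = 4.637 years = 1.46344e+08 s; a = 600 Gm = 6e+11 m.
GM = 4π² · a³ / T².
GM = 4π² · (6e+11)³ / (1.46344e+08)² m³/s² ≈ 3.982e+20 m³/s² = 3.982 × 10^20 m³/s².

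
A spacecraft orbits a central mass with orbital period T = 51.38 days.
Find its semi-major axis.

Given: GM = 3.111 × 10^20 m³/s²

Convert to SI: T = 51.38 days = 4.43923e+06 s.
Invert Kepler's third law: a = (GM · T² / (4π²))^(1/3).
Substituting T = 4.43923e+06 s and GM = 3.111e+20 m³/s²:
a = (3.111e+20 · (4.43923e+06)² / (4π²))^(1/3) m
a ≈ 5.375e+10 m = 53.75 Gm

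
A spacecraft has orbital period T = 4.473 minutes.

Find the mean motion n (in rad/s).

Convert to SI: T = 4.473 minutes = 268.38 s.
n = 2π / T.
n = 2π / 268.38 s ≈ 0.02341 rad/s.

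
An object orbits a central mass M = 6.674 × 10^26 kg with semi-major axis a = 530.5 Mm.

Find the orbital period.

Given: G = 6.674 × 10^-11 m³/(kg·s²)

Convert to SI: a = 530.5 Mm = 5.305e+08 m.
GM = G · M = 6.674e-11 · 6.674e+26 = 4.45423e+16 m³/s².
Kepler's third law: T = 2π √(a³ / GM).
Substituting a = 5.305e+08 m and GM = 4.45423e+16 m³/s²:
T = 2π √((5.305e+08)³ / 4.45423e+16) s
T ≈ 3.638e+05 s = 4.21 days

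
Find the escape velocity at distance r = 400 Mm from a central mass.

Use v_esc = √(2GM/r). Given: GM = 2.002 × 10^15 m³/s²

Convert to SI: r = 400 Mm = 4e+08 m.
Escape velocity comes from setting total energy to zero: ½v² − GM/r = 0 ⇒ v_esc = √(2GM / r).
v_esc = √(2 · 2.002e+15 / 4e+08) m/s ≈ 3164 m/s = 3.164 km/s.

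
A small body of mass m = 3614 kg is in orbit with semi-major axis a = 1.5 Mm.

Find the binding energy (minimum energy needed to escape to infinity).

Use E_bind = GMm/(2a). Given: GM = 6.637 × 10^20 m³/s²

Convert to SI: a = 1.5 Mm = 1.5e+06 m.
Total orbital energy is E = −GMm/(2a); binding energy is E_bind = −E = GMm/(2a).
E_bind = 6.637e+20 · 3614 / (2 · 1.5e+06) J ≈ 7.995e+17 J = 799.5 PJ.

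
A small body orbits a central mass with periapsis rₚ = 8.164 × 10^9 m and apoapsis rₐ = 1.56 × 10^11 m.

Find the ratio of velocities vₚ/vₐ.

Conservation of angular momentum gives rₚvₚ = rₐvₐ, so vₚ/vₐ = rₐ/rₚ.
vₚ/vₐ = 1.56e+11 / 8.164e+09 ≈ 19.11.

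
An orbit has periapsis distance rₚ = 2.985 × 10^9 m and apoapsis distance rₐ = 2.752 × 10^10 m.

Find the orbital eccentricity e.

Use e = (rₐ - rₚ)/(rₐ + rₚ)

e = (rₐ − rₚ) / (rₐ + rₚ).
e = (2.752e+10 − 2.985e+09) / (2.752e+10 + 2.985e+09) = 2.4535e+10 / 3.0505e+10 ≈ 0.8043.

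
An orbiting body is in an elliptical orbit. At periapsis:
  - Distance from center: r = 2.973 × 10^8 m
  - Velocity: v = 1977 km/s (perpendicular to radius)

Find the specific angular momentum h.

Convert to SI: v = 1977 km/s = 1.977e+06 m/s.
With v perpendicular to r, h = r · v.
h = 2.973e+08 · 1.977e+06 m²/s ≈ 5.878e+14 m²/s.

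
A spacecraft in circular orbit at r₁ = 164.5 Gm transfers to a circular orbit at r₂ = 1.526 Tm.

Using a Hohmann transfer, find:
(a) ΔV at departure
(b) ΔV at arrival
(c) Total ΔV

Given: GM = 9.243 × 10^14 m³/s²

Convert to SI: r₁ = 164.5 Gm = 1.645e+11 m; r₂ = 1.526 Tm = 1.526e+12 m.
Transfer semi-major axis: a_t = (r₁ + r₂)/2 = (1.645e+11 + 1.526e+12)/2 = 8.4525e+11 m.
Circular speeds: v₁ = √(GM/r₁) = 74.959 m/s, v₂ = √(GM/r₂) = 24.611 m/s.
Transfer speeds (vis-viva v² = GM(2/r − 1/a_t)): v₁ᵗ = 100.718 m/s, v₂ᵗ = 10.8572 m/s.
(a) ΔV₁ = |v₁ᵗ − v₁| ≈ 25.76 m/s = 25.76 m/s.
(b) ΔV₂ = |v₂ − v₂ᵗ| ≈ 13.75 m/s = 13.75 m/s.
(c) ΔV_total = ΔV₁ + ΔV₂ ≈ 39.51 m/s = 39.51 m/s.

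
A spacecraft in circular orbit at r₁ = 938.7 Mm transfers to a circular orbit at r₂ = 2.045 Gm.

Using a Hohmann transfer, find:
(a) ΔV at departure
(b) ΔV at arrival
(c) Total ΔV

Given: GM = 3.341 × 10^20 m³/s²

Convert to SI: r₁ = 938.7 Mm = 9.387e+08 m; r₂ = 2.045 Gm = 2.045e+09 m.
Transfer semi-major axis: a_t = (r₁ + r₂)/2 = (9.387e+08 + 2.045e+09)/2 = 1.49185e+09 m.
Circular speeds: v₁ = √(GM/r₁) = 596588 m/s, v₂ = √(GM/r₂) = 404196 m/s.
Transfer speeds (vis-viva v² = GM(2/r − 1/a_t)): v₁ᵗ = 698488 m/s, v₂ᵗ = 320621 m/s.
(a) ΔV₁ = |v₁ᵗ − v₁| ≈ 1.019e+05 m/s = 101.9 km/s.
(b) ΔV₂ = |v₂ − v₂ᵗ| ≈ 8.357e+04 m/s = 83.57 km/s.
(c) ΔV_total = ΔV₁ + ΔV₂ ≈ 1.855e+05 m/s = 185.5 km/s.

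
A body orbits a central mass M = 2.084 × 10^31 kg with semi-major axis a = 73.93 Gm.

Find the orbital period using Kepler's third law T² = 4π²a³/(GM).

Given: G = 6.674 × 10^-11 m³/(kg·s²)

Convert to SI: a = 73.93 Gm = 7.393e+10 m.
GM = G · M = 6.674e-11 · 2.084e+31 = 1.39086e+21 m³/s².
Kepler's third law: T = 2π √(a³ / GM).
Substituting a = 7.393e+10 m and GM = 1.39086e+21 m³/s²:
T = 2π √((7.393e+10)³ / 1.39086e+21) s
T ≈ 3.387e+06 s = 39.2 days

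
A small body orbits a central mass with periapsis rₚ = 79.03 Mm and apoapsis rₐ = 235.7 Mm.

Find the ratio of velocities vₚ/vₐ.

Convert to SI: rₚ = 79.03 Mm = 7.903e+07 m; rₐ = 235.7 Mm = 2.357e+08 m.
Conservation of angular momentum gives rₚvₚ = rₐvₐ, so vₚ/vₐ = rₐ/rₚ.
vₚ/vₐ = 2.357e+08 / 7.903e+07 ≈ 2.982.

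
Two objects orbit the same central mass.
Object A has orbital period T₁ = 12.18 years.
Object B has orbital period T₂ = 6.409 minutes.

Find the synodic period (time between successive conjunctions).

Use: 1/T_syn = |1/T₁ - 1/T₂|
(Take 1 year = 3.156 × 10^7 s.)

Convert to SI: T₁ = 12.18 years = 3.84401e+08 s; T₂ = 6.409 minutes = 384.54 s.
T_syn = |T₁ · T₂ / (T₁ − T₂)|.
T_syn = |3.84401e+08 · 384.54 / (3.84401e+08 − 384.54)| s ≈ 384.5 s = 6.409 minutes.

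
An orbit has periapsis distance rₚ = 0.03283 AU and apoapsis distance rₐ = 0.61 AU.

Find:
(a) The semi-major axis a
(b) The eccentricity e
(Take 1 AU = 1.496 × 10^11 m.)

Convert to SI: rₚ = 0.03283 AU = 4.91137e+09 m; rₐ = 0.61 AU = 9.1256e+10 m.
(a) a = (rₚ + rₐ) / 2 = (4.91137e+09 + 9.1256e+10) / 2 ≈ 4.808e+10 m = 0.3214 AU.
(b) e = (rₐ − rₚ) / (rₐ + rₚ) = (9.1256e+10 − 4.91137e+09) / (9.1256e+10 + 4.91137e+09) ≈ 0.8979.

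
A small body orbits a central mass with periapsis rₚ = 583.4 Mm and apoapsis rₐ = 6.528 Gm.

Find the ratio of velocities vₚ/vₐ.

Convert to SI: rₚ = 583.4 Mm = 5.834e+08 m; rₐ = 6.528 Gm = 6.528e+09 m.
Conservation of angular momentum gives rₚvₚ = rₐvₐ, so vₚ/vₐ = rₐ/rₚ.
vₚ/vₐ = 6.528e+09 / 5.834e+08 ≈ 11.19.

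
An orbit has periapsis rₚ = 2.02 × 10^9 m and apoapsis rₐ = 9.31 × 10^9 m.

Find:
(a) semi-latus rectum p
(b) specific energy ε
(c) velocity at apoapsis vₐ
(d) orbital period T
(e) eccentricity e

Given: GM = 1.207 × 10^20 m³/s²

(a) From a = (rₚ + rₐ)/2 = 5.665e+09 m and e = (rₐ − rₚ)/(rₐ + rₚ) = 0.643425, p = a(1 − e²) = 5.665e+09 · (1 − (0.643425)²) ≈ 3.32e+09 m
(b) With a = (rₚ + rₐ)/2 = 5.665e+09 m, ε = −GM/(2a) = −1.207e+20/(2 · 5.665e+09) J/kg ≈ -1.065e+10 J/kg
(c) With a = (rₚ + rₐ)/2 = 5.665e+09 m, vₐ = √(GM (2/rₐ − 1/a)) = √(1.207e+20 · (2/9.31e+09 − 1/5.665e+09)) m/s ≈ 6.799e+04 m/s
(d) With a = (rₚ + rₐ)/2 = 5.665e+09 m, T = 2π √(a³/GM) = 2π √((5.665e+09)³/1.207e+20) s ≈ 2.439e+05 s
(e) e = (rₐ − rₚ)/(rₐ + rₚ) = (9.31e+09 − 2.02e+09)/(9.31e+09 + 2.02e+09) ≈ 0.6434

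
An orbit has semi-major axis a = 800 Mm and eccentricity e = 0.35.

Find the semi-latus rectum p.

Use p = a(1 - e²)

Convert to SI: a = 800 Mm = 8e+08 m.
p = a (1 − e²).
p = 8e+08 · (1 − (0.35)²) = 8e+08 · 0.8775 ≈ 7.02e+08 m = 702 Mm.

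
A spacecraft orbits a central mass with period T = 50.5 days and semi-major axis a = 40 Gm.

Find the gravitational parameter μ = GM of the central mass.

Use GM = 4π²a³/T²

Convert to SI: T = 50.5 days = 4.3632e+06 s; a = 40 Gm = 4e+10 m.
GM = 4π² · a³ / T².
GM = 4π² · (4e+10)³ / (4.3632e+06)² m³/s² ≈ 1.327e+20 m³/s² = 1.327 × 10^20 m³/s².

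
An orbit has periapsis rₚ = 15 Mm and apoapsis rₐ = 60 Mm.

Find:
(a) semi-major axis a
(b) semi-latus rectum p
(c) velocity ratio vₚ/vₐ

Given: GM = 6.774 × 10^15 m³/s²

Convert to SI: rₚ = 15 Mm = 1.5e+07 m; rₐ = 60 Mm = 6e+07 m.
(a) a = (rₚ + rₐ)/2 = (1.5e+07 + 6e+07)/2 ≈ 3.75e+07 m
(b) From a = (rₚ + rₐ)/2 = 3.75e+07 m and e = (rₐ − rₚ)/(rₐ + rₚ) = 0.6, p = a(1 − e²) = 3.75e+07 · (1 − (0.6)²) ≈ 2.4e+07 m
(c) Conservation of angular momentum (rₚvₚ = rₐvₐ) gives vₚ/vₐ = rₐ/rₚ = 6e+07/1.5e+07 ≈ 4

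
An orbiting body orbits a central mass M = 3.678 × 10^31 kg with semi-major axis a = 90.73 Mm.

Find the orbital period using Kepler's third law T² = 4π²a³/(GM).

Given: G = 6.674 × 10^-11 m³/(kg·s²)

Convert to SI: a = 90.73 Mm = 9.073e+07 m.
GM = G · M = 6.674e-11 · 3.678e+31 = 2.4547e+21 m³/s².
Kepler's third law: T = 2π √(a³ / GM).
Substituting a = 9.073e+07 m and GM = 2.4547e+21 m³/s²:
T = 2π √((9.073e+07)³ / 2.4547e+21) s
T ≈ 109.6 s = 1.827 minutes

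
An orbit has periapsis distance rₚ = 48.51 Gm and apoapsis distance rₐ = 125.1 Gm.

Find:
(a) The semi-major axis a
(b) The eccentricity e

Convert to SI: rₚ = 48.51 Gm = 4.851e+10 m; rₐ = 125.1 Gm = 1.251e+11 m.
(a) a = (rₚ + rₐ) / 2 = (4.851e+10 + 1.251e+11) / 2 ≈ 8.68e+10 m = 86.81 Gm.
(b) e = (rₐ − rₚ) / (rₐ + rₚ) = (1.251e+11 − 4.851e+10) / (1.251e+11 + 4.851e+10) ≈ 0.4412.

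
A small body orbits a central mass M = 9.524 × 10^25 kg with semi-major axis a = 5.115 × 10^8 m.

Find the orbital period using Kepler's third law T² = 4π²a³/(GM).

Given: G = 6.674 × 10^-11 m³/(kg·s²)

GM = G · M = 6.674e-11 · 9.524e+25 = 6.35632e+15 m³/s².
Kepler's third law: T = 2π √(a³ / GM).
Substituting a = 5.115e+08 m and GM = 6.35632e+15 m³/s²:
T = 2π √((5.115e+08)³ / 6.35632e+15) s
T ≈ 9.117e+05 s = 10.55 days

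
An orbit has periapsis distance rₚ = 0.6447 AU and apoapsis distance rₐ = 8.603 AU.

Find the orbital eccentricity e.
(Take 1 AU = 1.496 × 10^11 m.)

Convert to SI: rₚ = 0.6447 AU = 9.64471e+10 m; rₐ = 8.603 AU = 1.28701e+12 m.
e = (rₐ − rₚ) / (rₐ + rₚ).
e = (1.28701e+12 − 9.64471e+10) / (1.28701e+12 + 9.64471e+10) = 1.19056e+12 / 1.38346e+12 ≈ 0.8606.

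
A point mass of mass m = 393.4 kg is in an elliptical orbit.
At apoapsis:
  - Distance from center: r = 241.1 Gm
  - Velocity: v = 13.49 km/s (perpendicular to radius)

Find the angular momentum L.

Convert to SI: r = 241.1 Gm = 2.411e+11 m; v = 13.49 km/s = 13490 m/s.
Since v is perpendicular to r, L = m · v · r.
L = 393.4 · 13490 · 2.411e+11 kg·m²/s ≈ 1.28e+18 kg·m²/s.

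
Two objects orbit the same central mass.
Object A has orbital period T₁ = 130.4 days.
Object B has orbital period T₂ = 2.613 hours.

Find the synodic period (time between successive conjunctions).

Convert to SI: T₁ = 130.4 days = 1.12666e+07 s; T₂ = 2.613 hours = 9406.8 s.
T_syn = |T₁ · T₂ / (T₁ − T₂)|.
T_syn = |1.12666e+07 · 9406.8 / (1.12666e+07 − 9406.8)| s ≈ 9415 s = 2.615 hours.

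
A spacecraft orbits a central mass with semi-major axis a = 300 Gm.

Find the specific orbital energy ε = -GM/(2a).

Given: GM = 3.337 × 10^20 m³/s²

Convert to SI: a = 300 Gm = 3e+11 m.
ε = −GM / (2a).
ε = −3.337e+20 / (2 · 3e+11) J/kg ≈ -5.562e+08 J/kg = -556.2 MJ/kg.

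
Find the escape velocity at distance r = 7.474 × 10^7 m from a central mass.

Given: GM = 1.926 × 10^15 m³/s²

Escape velocity comes from setting total energy to zero: ½v² − GM/r = 0 ⇒ v_esc = √(2GM / r).
v_esc = √(2 · 1.926e+15 / 7.474e+07) m/s ≈ 7179 m/s = 7.179 km/s.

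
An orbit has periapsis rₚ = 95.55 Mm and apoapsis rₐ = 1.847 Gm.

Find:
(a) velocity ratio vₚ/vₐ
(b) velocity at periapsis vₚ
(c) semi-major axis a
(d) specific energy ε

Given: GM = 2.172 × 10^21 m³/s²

Convert to SI: rₚ = 95.55 Mm = 9.555e+07 m; rₐ = 1.847 Gm = 1.847e+09 m.
(a) Conservation of angular momentum (rₚvₚ = rₐvₐ) gives vₚ/vₐ = rₐ/rₚ = 1.847e+09/9.555e+07 ≈ 19.33
(b) With a = (rₚ + rₐ)/2 = 9.71275e+08 m, vₚ = √(GM (2/rₚ − 1/a)) = √(2.172e+21 · (2/9.555e+07 − 1/9.71275e+08)) m/s ≈ 6.575e+06 m/s
(c) a = (rₚ + rₐ)/2 = (9.555e+07 + 1.847e+09)/2 ≈ 9.713e+08 m
(d) With a = (rₚ + rₐ)/2 = 9.71275e+08 m, ε = −GM/(2a) = −2.172e+21/(2 · 9.71275e+08) J/kg ≈ -1.118e+12 J/kg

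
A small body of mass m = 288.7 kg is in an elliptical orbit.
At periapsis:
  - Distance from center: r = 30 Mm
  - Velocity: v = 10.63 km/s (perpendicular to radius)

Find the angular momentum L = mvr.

Convert to SI: r = 30 Mm = 3e+07 m; v = 10.63 km/s = 10630 m/s.
Since v is perpendicular to r, L = m · v · r.
L = 288.7 · 10630 · 3e+07 kg·m²/s ≈ 9.207e+13 kg·m²/s.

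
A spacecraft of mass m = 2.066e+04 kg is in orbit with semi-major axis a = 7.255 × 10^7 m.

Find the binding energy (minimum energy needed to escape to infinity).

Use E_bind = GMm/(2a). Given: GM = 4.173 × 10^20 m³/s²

Total orbital energy is E = −GMm/(2a); binding energy is E_bind = −E = GMm/(2a).
E_bind = 4.173e+20 · 2.066e+04 / (2 · 7.255e+07) J ≈ 5.942e+16 J = 59.42 PJ.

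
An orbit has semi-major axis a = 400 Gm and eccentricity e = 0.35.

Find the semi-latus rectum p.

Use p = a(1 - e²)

Convert to SI: a = 400 Gm = 4e+11 m.
p = a (1 − e²).
p = 4e+11 · (1 − (0.35)²) = 4e+11 · 0.8775 ≈ 3.51e+11 m = 351 Gm.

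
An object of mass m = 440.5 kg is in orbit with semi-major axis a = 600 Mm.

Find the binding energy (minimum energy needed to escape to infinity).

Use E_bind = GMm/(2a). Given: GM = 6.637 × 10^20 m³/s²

Convert to SI: a = 600 Mm = 6e+08 m.
Total orbital energy is E = −GMm/(2a); binding energy is E_bind = −E = GMm/(2a).
E_bind = 6.637e+20 · 440.5 / (2 · 6e+08) J ≈ 2.436e+14 J = 243.6 TJ.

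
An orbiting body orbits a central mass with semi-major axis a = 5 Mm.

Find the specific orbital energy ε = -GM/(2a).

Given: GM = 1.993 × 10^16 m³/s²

Convert to SI: a = 5 Mm = 5e+06 m.
ε = −GM / (2a).
ε = −1.993e+16 / (2 · 5e+06) J/kg ≈ -1.993e+09 J/kg = -1.993 GJ/kg.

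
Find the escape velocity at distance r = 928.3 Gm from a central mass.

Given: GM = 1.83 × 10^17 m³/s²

Convert to SI: r = 928.3 Gm = 9.283e+11 m.
Escape velocity comes from setting total energy to zero: ½v² − GM/r = 0 ⇒ v_esc = √(2GM / r).
v_esc = √(2 · 1.83e+17 / 9.283e+11) m/s ≈ 627.9 m/s = 627.9 m/s.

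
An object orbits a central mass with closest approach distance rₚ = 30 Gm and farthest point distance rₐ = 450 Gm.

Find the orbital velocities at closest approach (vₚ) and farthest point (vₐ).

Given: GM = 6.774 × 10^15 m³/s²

Convert to SI: rₚ = 30 Gm = 3e+10 m; rₐ = 450 Gm = 4.5e+11 m.
Use the vis-viva equation v² = GM(2/r − 1/a) with a = (rₚ + rₐ)/2 = (3e+10 + 4.5e+11)/2 = 2.4e+11 m.
vₚ = √(GM · (2/rₚ − 1/a)) = √(6.774e+15 · (2/3e+10 − 1/2.4e+11)) m/s ≈ 650.7 m/s = 650.7 m/s.
vₐ = √(GM · (2/rₐ − 1/a)) = √(6.774e+15 · (2/4.5e+11 − 1/2.4e+11)) m/s ≈ 43.38 m/s = 43.38 m/s.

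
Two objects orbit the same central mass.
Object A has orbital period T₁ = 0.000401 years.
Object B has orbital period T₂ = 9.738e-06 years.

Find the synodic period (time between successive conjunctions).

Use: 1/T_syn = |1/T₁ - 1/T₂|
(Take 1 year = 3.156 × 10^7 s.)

Convert to SI: T₁ = 0.000401 years = 12655.6 s; T₂ = 9.738e-06 years = 307.331 s.
T_syn = |T₁ · T₂ / (T₁ − T₂)|.
T_syn = |12655.6 · 307.331 / (12655.6 − 307.331)| s ≈ 315 s = 9.98e-06 years.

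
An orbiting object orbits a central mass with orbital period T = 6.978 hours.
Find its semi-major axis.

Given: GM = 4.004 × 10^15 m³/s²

Convert to SI: T = 6.978 hours = 25120.8 s.
Invert Kepler's third law: a = (GM · T² / (4π²))^(1/3).
Substituting T = 25120.8 s and GM = 4.004e+15 m³/s²:
a = (4.004e+15 · (25120.8)² / (4π²))^(1/3) m
a ≈ 4e+07 m = 40 Mm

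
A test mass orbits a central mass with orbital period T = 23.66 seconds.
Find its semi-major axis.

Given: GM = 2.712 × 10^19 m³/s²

Invert Kepler's third law: a = (GM · T² / (4π²))^(1/3).
Substituting T = 23.66 s and GM = 2.712e+19 m³/s²:
a = (2.712e+19 · (23.66)² / (4π²))^(1/3) m
a ≈ 7.272e+06 m = 7.272 × 10^6 m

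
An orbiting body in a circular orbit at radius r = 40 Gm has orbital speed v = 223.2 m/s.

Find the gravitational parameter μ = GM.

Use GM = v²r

Convert to SI: r = 40 Gm = 4e+10 m.
For a circular orbit v² = GM/r, so GM = v² · r.
GM = (223.2)² · 4e+10 m³/s² ≈ 1.993e+15 m³/s² = 1.993 × 10^15 m³/s².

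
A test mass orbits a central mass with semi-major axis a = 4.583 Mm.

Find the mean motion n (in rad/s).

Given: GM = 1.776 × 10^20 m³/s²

Convert to SI: a = 4.583 Mm = 4.583e+06 m.
n = √(GM / a³).
n = √(1.776e+20 / (4.583e+06)³) rad/s ≈ 1.358 rad/s.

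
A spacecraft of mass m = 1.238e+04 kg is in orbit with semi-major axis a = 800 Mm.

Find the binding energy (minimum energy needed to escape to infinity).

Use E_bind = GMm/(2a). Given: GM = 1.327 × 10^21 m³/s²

Convert to SI: a = 800 Mm = 8e+08 m.
Total orbital energy is E = −GMm/(2a); binding energy is E_bind = −E = GMm/(2a).
E_bind = 1.327e+21 · 1.238e+04 / (2 · 8e+08) J ≈ 1.027e+16 J = 10.27 PJ.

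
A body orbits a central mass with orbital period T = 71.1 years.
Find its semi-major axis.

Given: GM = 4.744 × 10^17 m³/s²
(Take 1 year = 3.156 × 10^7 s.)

Convert to SI: T = 71.1 years = 2.24392e+09 s.
Invert Kepler's third law: a = (GM · T² / (4π²))^(1/3).
Substituting T = 2.24392e+09 s and GM = 4.744e+17 m³/s²:
a = (4.744e+17 · (2.24392e+09)² / (4π²))^(1/3) m
a ≈ 3.926e+11 m = 392.6 Gm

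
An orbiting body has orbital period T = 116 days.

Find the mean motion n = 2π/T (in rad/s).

Convert to SI: T = 116 days = 1.00224e+07 s.
n = 2π / T.
n = 2π / 1.00224e+07 s ≈ 6.269e-07 rad/s.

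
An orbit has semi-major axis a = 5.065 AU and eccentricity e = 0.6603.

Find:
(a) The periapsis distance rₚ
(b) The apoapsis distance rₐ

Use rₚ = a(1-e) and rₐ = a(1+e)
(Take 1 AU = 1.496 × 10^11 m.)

Convert to SI: a = 5.065 AU = 7.57724e+11 m.
(a) rₚ = a(1 − e) = 7.57724e+11 · (1 − 0.6603) = 7.57724e+11 · 0.3397 ≈ 2.574e+11 m = 1.721 AU.
(b) rₐ = a(1 + e) = 7.57724e+11 · (1 + 0.6603) = 7.57724e+11 · 1.6603 ≈ 1.258e+12 m = 8.409 AU.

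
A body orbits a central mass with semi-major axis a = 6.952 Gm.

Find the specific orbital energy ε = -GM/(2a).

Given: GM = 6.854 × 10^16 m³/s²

Convert to SI: a = 6.952 Gm = 6.952e+09 m.
ε = −GM / (2a).
ε = −6.854e+16 / (2 · 6.952e+09) J/kg ≈ -4.93e+06 J/kg = -4.93 MJ/kg.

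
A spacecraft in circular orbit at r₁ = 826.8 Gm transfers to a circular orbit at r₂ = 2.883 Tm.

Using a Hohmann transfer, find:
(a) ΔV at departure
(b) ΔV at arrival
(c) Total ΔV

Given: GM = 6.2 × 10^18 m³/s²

Convert to SI: r₁ = 826.8 Gm = 8.268e+11 m; r₂ = 2.883 Tm = 2.883e+12 m.
Transfer semi-major axis: a_t = (r₁ + r₂)/2 = (8.268e+11 + 2.883e+12)/2 = 1.8549e+12 m.
Circular speeds: v₁ = √(GM/r₁) = 2738.39 m/s, v₂ = √(GM/r₂) = 1466.47 m/s.
Transfer speeds (vis-viva v² = GM(2/r − 1/a_t)): v₁ᵗ = 3413.95 m/s, v₂ᵗ = 979.069 m/s.
(a) ΔV₁ = |v₁ᵗ − v₁| ≈ 675.6 m/s = 675.6 m/s.
(b) ΔV₂ = |v₂ − v₂ᵗ| ≈ 487.4 m/s = 487.4 m/s.
(c) ΔV_total = ΔV₁ + ΔV₂ ≈ 1163 m/s = 1.163 km/s.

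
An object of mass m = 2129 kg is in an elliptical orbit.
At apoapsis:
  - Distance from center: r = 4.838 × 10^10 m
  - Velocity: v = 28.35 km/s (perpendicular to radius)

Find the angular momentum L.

Convert to SI: v = 28.35 km/s = 28350 m/s.
Since v is perpendicular to r, L = m · v · r.
L = 2129 · 28350 · 4.838e+10 kg·m²/s ≈ 2.92e+18 kg·m²/s.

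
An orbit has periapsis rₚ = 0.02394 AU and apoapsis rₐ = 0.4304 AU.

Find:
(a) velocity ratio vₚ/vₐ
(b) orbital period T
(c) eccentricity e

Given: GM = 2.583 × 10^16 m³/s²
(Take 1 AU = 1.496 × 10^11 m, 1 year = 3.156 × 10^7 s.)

Convert to SI: rₚ = 0.02394 AU = 3.58142e+09 m; rₐ = 0.4304 AU = 6.43878e+10 m.
(a) Conservation of angular momentum (rₚvₚ = rₐvₐ) gives vₚ/vₐ = rₐ/rₚ = 6.43878e+10/3.58142e+09 ≈ 17.98
(b) With a = (rₚ + rₐ)/2 = 3.39846e+10 m, T = 2π √(a³/GM) = 2π √((3.39846e+10)³/2.583e+16) s ≈ 2.449e+08 s
(c) e = (rₐ − rₚ)/(rₐ + rₚ) = (6.43878e+10 − 3.58142e+09)/(6.43878e+10 + 3.58142e+09) ≈ 0.8946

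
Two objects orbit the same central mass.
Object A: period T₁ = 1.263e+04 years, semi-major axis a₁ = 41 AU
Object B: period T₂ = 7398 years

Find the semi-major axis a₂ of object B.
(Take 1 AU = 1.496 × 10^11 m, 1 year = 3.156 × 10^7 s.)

Convert to SI: T₁ = 1.263e+04 years = 3.98603e+11 s; a₁ = 41 AU = 6.1336e+12 m; T₂ = 7398 years = 2.33481e+11 s.
Kepler's third law: (T₁/T₂)² = (a₁/a₂)³ ⇒ a₂ = a₁ · (T₂/T₁)^(2/3).
T₂/T₁ = 2.33481e+11 / 3.98603e+11 = 0.585748.
a₂ = 6.1336e+12 · (0.585748)^(2/3) m ≈ 4.294e+12 m = 28.7 AU.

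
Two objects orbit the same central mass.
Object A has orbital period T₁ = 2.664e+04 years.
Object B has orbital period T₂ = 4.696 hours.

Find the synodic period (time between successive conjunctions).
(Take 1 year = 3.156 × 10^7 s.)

Convert to SI: T₁ = 2.664e+04 years = 8.40758e+11 s; T₂ = 4.696 hours = 16905.6 s.
T_syn = |T₁ · T₂ / (T₁ − T₂)|.
T_syn = |8.40758e+11 · 16905.6 / (8.40758e+11 − 16905.6)| s ≈ 1.691e+04 s = 4.696 hours.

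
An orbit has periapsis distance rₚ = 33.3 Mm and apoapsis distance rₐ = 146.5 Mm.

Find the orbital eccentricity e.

Convert to SI: rₚ = 33.3 Mm = 3.33e+07 m; rₐ = 146.5 Mm = 1.465e+08 m.
e = (rₐ − rₚ) / (rₐ + rₚ).
e = (1.465e+08 − 3.33e+07) / (1.465e+08 + 3.33e+07) = 1.132e+08 / 1.798e+08 ≈ 0.6296.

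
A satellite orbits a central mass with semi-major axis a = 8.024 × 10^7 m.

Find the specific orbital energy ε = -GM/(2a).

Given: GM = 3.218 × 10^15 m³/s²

ε = −GM / (2a).
ε = −3.218e+15 / (2 · 8.024e+07) J/kg ≈ -2.005e+07 J/kg = -20.05 MJ/kg.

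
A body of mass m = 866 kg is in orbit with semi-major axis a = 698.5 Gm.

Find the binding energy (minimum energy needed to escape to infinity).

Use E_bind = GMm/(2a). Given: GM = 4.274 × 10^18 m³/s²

Convert to SI: a = 698.5 Gm = 6.985e+11 m.
Total orbital energy is E = −GMm/(2a); binding energy is E_bind = −E = GMm/(2a).
E_bind = 4.274e+18 · 866 / (2 · 6.985e+11) J ≈ 2.649e+09 J = 2.649 GJ.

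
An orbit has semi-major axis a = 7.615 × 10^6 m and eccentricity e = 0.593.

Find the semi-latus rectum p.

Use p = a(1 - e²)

p = a (1 − e²).
p = 7.615e+06 · (1 − (0.593)²) = 7.615e+06 · 0.648351 ≈ 4.937e+06 m = 4.937 × 10^6 m.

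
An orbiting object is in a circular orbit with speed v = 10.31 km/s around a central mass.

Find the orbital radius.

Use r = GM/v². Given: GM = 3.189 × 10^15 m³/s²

Convert to SI: v = 10.31 km/s = 10310 m/s.
For a circular orbit, v² = GM / r, so r = GM / v².
r = 3.189e+15 / (10310)² m ≈ 3e+07 m = 30 Mm.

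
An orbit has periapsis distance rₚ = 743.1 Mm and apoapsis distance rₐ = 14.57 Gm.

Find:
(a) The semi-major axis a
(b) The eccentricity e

Convert to SI: rₚ = 743.1 Mm = 7.431e+08 m; rₐ = 14.57 Gm = 1.457e+10 m.
(a) a = (rₚ + rₐ) / 2 = (7.431e+08 + 1.457e+10) / 2 ≈ 7.657e+09 m = 7.657 Gm.
(b) e = (rₐ − rₚ) / (rₐ + rₚ) = (1.457e+10 − 7.431e+08) / (1.457e+10 + 7.431e+08) ≈ 0.9029.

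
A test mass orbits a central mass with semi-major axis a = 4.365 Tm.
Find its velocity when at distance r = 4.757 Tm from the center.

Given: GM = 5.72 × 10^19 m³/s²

Convert to SI: a = 4.365 Tm = 4.365e+12 m; r = 4.757 Tm = 4.757e+12 m.
Vis-viva: v = √(GM · (2/r − 1/a)).
2/r − 1/a = 2/4.757e+12 − 1/4.365e+12 = 1.91338e-13 m⁻¹.
v = √(5.72e+19 · 1.91338e-13) m/s ≈ 3308 m/s = 3.308 km/s.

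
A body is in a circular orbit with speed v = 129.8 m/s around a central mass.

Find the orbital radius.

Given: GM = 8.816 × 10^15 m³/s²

For a circular orbit, v² = GM / r, so r = GM / v².
r = 8.816e+15 / (129.8)² m ≈ 5.233e+11 m = 5.233 × 10^11 m.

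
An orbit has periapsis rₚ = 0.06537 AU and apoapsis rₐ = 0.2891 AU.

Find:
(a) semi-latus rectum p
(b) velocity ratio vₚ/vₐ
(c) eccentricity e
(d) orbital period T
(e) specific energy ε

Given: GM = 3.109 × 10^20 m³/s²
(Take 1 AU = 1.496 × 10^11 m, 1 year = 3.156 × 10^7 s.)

Convert to SI: rₚ = 0.06537 AU = 9.77935e+09 m; rₐ = 0.2891 AU = 4.32494e+10 m.
(a) From a = (rₚ + rₐ)/2 = 2.65144e+10 m and e = (rₐ − rₚ)/(rₐ + rₚ) = 0.631168, p = a(1 − e²) = 2.65144e+10 · (1 − (0.631168)²) ≈ 1.595e+10 m
(b) Conservation of angular momentum (rₚvₚ = rₐvₐ) gives vₚ/vₐ = rₐ/rₚ = 4.32494e+10/9.77935e+09 ≈ 4.423
(c) e = (rₐ − rₚ)/(rₐ + rₚ) = (4.32494e+10 − 9.77935e+09)/(4.32494e+10 + 9.77935e+09) ≈ 0.6312
(d) With a = (rₚ + rₐ)/2 = 2.65144e+10 m, T = 2π √(a³/GM) = 2π √((2.65144e+10)³/3.109e+20) s ≈ 1.538e+06 s
(e) With a = (rₚ + rₐ)/2 = 2.65144e+10 m, ε = −GM/(2a) = −3.109e+20/(2 · 2.65144e+10) J/kg ≈ -5.863e+09 J/kg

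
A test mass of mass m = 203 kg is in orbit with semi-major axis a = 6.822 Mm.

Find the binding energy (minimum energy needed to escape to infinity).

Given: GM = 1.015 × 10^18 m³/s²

Convert to SI: a = 6.822 Mm = 6.822e+06 m.
Total orbital energy is E = −GMm/(2a); binding energy is E_bind = −E = GMm/(2a).
E_bind = 1.015e+18 · 203 / (2 · 6.822e+06) J ≈ 1.51e+13 J = 15.1 TJ.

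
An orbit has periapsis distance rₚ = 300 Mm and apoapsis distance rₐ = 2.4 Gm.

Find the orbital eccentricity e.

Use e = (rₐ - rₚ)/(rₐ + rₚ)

Convert to SI: rₚ = 300 Mm = 3e+08 m; rₐ = 2.4 Gm = 2.4e+09 m.
e = (rₐ − rₚ) / (rₐ + rₚ).
e = (2.4e+09 − 3e+08) / (2.4e+09 + 3e+08) = 2.1e+09 / 2.7e+09 ≈ 0.7778.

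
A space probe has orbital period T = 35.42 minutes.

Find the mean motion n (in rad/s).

Convert to SI: T = 35.42 minutes = 2125.2 s.
n = 2π / T.
n = 2π / 2125.2 s ≈ 0.002957 rad/s.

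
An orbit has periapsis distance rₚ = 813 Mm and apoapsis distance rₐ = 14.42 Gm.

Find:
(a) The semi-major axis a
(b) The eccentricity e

Convert to SI: rₚ = 813 Mm = 8.13e+08 m; rₐ = 14.42 Gm = 1.442e+10 m.
(a) a = (rₚ + rₐ) / 2 = (8.13e+08 + 1.442e+10) / 2 ≈ 7.616e+09 m = 7.617 Gm.
(b) e = (rₐ − rₚ) / (rₐ + rₚ) = (1.442e+10 − 8.13e+08) / (1.442e+10 + 8.13e+08) ≈ 0.8933.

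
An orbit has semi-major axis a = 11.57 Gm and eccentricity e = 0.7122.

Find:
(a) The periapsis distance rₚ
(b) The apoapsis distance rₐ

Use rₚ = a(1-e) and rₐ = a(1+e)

Convert to SI: a = 11.57 Gm = 1.157e+10 m.
(a) rₚ = a(1 − e) = 1.157e+10 · (1 − 0.7122) = 1.157e+10 · 0.2878 ≈ 3.33e+09 m = 3.33 Gm.
(b) rₐ = a(1 + e) = 1.157e+10 · (1 + 0.7122) = 1.157e+10 · 1.7122 ≈ 1.981e+10 m = 19.81 Gm.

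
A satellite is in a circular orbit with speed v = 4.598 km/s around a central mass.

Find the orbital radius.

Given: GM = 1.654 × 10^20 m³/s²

Convert to SI: v = 4.598 km/s = 4598 m/s.
For a circular orbit, v² = GM / r, so r = GM / v².
r = 1.654e+20 / (4598)² m ≈ 7.823e+12 m = 7.823 Tm.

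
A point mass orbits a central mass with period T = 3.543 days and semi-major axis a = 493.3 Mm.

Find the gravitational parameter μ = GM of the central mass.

Convert to SI: T = 3.543 days = 306115 s; a = 493.3 Mm = 4.933e+08 m.
GM = 4π² · a³ / T².
GM = 4π² · (4.933e+08)³ / (306115)² m³/s² ≈ 5.057e+16 m³/s² = 5.057 × 10^16 m³/s².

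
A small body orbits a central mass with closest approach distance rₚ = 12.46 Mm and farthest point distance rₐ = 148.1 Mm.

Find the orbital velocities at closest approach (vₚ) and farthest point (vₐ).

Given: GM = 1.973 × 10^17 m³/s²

Convert to SI: rₚ = 12.46 Mm = 1.246e+07 m; rₐ = 148.1 Mm = 1.481e+08 m.
Use the vis-viva equation v² = GM(2/r − 1/a) with a = (rₚ + rₐ)/2 = (1.246e+07 + 1.481e+08)/2 = 8.028e+07 m.
vₚ = √(GM · (2/rₚ − 1/a)) = √(1.973e+17 · (2/1.246e+07 − 1/8.028e+07)) m/s ≈ 1.709e+05 m/s = 170.9 km/s.
vₐ = √(GM · (2/rₐ − 1/a)) = √(1.973e+17 · (2/1.481e+08 − 1/8.028e+07)) m/s ≈ 1.438e+04 m/s = 14.38 km/s.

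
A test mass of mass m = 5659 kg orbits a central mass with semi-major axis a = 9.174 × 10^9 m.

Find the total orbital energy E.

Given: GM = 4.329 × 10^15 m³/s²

E = −GMm / (2a).
E = −4.329e+15 · 5659 / (2 · 9.174e+09) J ≈ -1.335e+09 J = -1.335 GJ.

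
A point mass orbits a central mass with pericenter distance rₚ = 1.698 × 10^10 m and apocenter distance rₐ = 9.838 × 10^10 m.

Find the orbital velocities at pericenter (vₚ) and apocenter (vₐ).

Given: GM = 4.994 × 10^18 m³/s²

Use the vis-viva equation v² = GM(2/r − 1/a) with a = (rₚ + rₐ)/2 = (1.698e+10 + 9.838e+10)/2 = 5.768e+10 m.
vₚ = √(GM · (2/rₚ − 1/a)) = √(4.994e+18 · (2/1.698e+10 − 1/5.768e+10)) m/s ≈ 2.24e+04 m/s = 22.4 km/s.
vₐ = √(GM · (2/rₐ − 1/a)) = √(4.994e+18 · (2/9.838e+10 − 1/5.768e+10)) m/s ≈ 3866 m/s = 3.866 km/s.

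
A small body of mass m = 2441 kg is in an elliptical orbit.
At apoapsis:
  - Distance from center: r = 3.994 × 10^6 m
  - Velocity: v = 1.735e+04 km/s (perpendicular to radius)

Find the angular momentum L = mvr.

Convert to SI: v = 1.735e+04 km/s = 1.735e+07 m/s.
Since v is perpendicular to r, L = m · v · r.
L = 2441 · 1.735e+07 · 3.994e+06 kg·m²/s ≈ 1.692e+17 kg·m²/s.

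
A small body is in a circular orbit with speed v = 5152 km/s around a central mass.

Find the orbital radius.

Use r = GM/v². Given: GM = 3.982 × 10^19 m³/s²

Convert to SI: v = 5152 km/s = 5.152e+06 m/s.
For a circular orbit, v² = GM / r, so r = GM / v².
r = 3.982e+19 / (5.152e+06)² m ≈ 1.5e+06 m = 1.5 Mm.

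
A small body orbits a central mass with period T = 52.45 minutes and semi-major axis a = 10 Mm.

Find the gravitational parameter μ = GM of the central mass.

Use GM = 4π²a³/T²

Convert to SI: T = 52.45 minutes = 3147 s; a = 10 Mm = 1e+07 m.
GM = 4π² · a³ / T².
GM = 4π² · (1e+07)³ / (3147)² m³/s² ≈ 3.986e+15 m³/s² = 3.986 × 10^15 m³/s².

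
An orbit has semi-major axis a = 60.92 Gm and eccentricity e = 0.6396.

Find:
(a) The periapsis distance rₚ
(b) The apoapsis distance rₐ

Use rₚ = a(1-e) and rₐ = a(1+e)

Convert to SI: a = 60.92 Gm = 6.092e+10 m.
(a) rₚ = a(1 − e) = 6.092e+10 · (1 − 0.6396) = 6.092e+10 · 0.3604 ≈ 2.196e+10 m = 21.96 Gm.
(b) rₐ = a(1 + e) = 6.092e+10 · (1 + 0.6396) = 6.092e+10 · 1.6396 ≈ 9.988e+10 m = 99.88 Gm.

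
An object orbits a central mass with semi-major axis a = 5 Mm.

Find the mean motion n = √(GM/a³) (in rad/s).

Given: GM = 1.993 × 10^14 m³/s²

Convert to SI: a = 5 Mm = 5e+06 m.
n = √(GM / a³).
n = √(1.993e+14 / (5e+06)³) rad/s ≈ 0.001263 rad/s.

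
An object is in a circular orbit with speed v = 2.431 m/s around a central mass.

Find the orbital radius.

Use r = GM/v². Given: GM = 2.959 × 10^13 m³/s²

For a circular orbit, v² = GM / r, so r = GM / v².
r = 2.959e+13 / (2.431)² m ≈ 5.007e+12 m = 5.007 Tm.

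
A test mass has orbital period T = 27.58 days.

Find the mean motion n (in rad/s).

Convert to SI: T = 27.58 days = 2.38291e+06 s.
n = 2π / T.
n = 2π / 2.38291e+06 s ≈ 2.637e-06 rad/s.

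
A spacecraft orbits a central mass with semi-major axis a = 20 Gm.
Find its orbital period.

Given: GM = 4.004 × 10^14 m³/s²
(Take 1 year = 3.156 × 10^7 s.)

Convert to SI: a = 20 Gm = 2e+10 m.
Kepler's third law: T = 2π √(a³ / GM).
Substituting a = 2e+10 m and GM = 4.004e+14 m³/s²:
T = 2π √((2e+10)³ / 4.004e+14) s
T ≈ 8.881e+08 s = 28.14 years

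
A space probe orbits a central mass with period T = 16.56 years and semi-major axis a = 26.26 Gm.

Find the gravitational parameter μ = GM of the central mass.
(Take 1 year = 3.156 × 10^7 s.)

Convert to SI: T = 16.56 years = 5.22634e+08 s; a = 26.26 Gm = 2.626e+10 m.
GM = 4π² · a³ / T².
GM = 4π² · (2.626e+10)³ / (5.22634e+08)² m³/s² ≈ 2.617e+15 m³/s² = 2.617 × 10^15 m³/s².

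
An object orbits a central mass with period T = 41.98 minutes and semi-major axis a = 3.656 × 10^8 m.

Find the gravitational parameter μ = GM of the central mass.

Convert to SI: T = 41.98 minutes = 2518.8 s.
GM = 4π² · a³ / T².
GM = 4π² · (3.656e+08)³ / (2518.8)² m³/s² ≈ 3.041e+20 m³/s² = 3.041 × 10^20 m³/s².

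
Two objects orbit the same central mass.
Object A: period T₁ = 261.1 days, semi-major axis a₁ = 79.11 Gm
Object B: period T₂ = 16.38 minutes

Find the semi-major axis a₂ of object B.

Convert to SI: T₁ = 261.1 days = 2.2559e+07 s; a₁ = 79.11 Gm = 7.911e+10 m; T₂ = 16.38 minutes = 982.8 s.
Kepler's third law: (T₁/T₂)² = (a₁/a₂)³ ⇒ a₂ = a₁ · (T₂/T₁)^(2/3).
T₂/T₁ = 982.8 / 2.2559e+07 = 4.35657e-05.
a₂ = 7.911e+10 · (4.35657e-05)^(2/3) m ≈ 9.795e+07 m = 97.95 Mm.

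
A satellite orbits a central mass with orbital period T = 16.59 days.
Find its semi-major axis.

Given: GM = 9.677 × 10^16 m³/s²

Convert to SI: T = 16.59 days = 1.43338e+06 s.
Invert Kepler's third law: a = (GM · T² / (4π²))^(1/3).
Substituting T = 1.43338e+06 s and GM = 9.677e+16 m³/s²:
a = (9.677e+16 · (1.43338e+06)² / (4π²))^(1/3) m
a ≈ 1.714e+09 m = 1.714 × 10^9 m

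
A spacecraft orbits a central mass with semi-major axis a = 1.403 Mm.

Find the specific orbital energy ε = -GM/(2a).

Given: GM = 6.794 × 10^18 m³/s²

Convert to SI: a = 1.403 Mm = 1.403e+06 m.
ε = −GM / (2a).
ε = −6.794e+18 / (2 · 1.403e+06) J/kg ≈ -2.421e+12 J/kg = -2421 GJ/kg.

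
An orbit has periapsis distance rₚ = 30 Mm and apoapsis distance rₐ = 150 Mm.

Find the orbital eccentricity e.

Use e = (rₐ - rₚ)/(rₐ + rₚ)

Convert to SI: rₚ = 30 Mm = 3e+07 m; rₐ = 150 Mm = 1.5e+08 m.
e = (rₐ − rₚ) / (rₐ + rₚ).
e = (1.5e+08 − 3e+07) / (1.5e+08 + 3e+07) = 1.2e+08 / 1.8e+08 ≈ 0.6667.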